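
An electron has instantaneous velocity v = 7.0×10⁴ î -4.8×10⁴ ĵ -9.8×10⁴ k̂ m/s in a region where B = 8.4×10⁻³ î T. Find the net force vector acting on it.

v×B = (0, -823, 403) N/C.
F = q v×B = (−1.602×10⁻¹⁹ C)·(0, -823, 403) = (0, 1.32×10⁻¹⁶, -6.46×10⁻¹⁷) N.

F ≈ (0, 1.32×10⁻¹⁶, -6.46×10⁻¹⁷) N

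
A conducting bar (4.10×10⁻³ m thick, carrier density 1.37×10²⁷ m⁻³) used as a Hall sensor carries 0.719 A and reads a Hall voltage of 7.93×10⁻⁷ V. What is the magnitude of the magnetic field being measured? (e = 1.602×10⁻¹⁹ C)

B ≈ 0.992 T

From V_H = IB/(n e t), B = V_H n e t / I.
B = (7.93×10⁻⁷)(1.37×10²⁷)(1.602×10⁻¹⁹)(4.10×10⁻³)/0.719 ≈ 0.992 T.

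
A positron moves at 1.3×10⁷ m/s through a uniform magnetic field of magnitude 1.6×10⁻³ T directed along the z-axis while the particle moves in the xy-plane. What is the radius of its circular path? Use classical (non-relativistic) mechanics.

r ≈ 0.046 m

The magnetic force provides the centripetal force: |q|vB = mv²/r.
r = mv/(|q|B) = (9.109×10⁻³¹)(1.3×10⁷)/((1.602×10⁻¹⁹)(1.6×10⁻³)) ≈ 0.046 m.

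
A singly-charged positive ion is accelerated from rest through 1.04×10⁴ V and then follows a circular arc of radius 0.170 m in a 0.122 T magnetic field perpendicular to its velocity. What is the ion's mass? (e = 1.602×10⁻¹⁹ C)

Combine |q|V = ½mv² and r = mv/(|q|B): eliminate v to get m = qB²r²/(2V).
m = (1.602×10⁻¹⁹)(0.122)²(0.170)²/(2·1.04×10⁴) ≈ 3.31×10⁻²⁷ kg.

m ≈ 3.31×10⁻²⁷ kg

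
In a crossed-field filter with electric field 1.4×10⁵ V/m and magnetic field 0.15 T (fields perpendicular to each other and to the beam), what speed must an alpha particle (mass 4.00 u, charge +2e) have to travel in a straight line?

v = 9.3×10⁵ m/s

For undeflected motion the electric and magnetic forces balance: qE = qvB.
v = E/B = 1.4×10⁵/0.15 = 9.3×10⁵ m/s.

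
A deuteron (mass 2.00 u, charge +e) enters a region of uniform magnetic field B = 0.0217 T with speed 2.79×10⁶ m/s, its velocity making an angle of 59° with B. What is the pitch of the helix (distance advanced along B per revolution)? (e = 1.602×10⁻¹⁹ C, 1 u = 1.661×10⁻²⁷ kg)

p ≈ 8.63 m

v∥ = v cosθ = 2.79×10⁶·cos59° ≈ 1.437×10⁶ m/s.
T = 2πm/(|q|B) = 2π(3.322×10⁻²⁷)/((1.602×10⁻¹⁹)(0.0217)) ≈ 6.004×10⁻⁶ s.
pitch = v∥ T = (1.437×10⁶)(6.004×10⁻⁶) ≈ 8.63 m.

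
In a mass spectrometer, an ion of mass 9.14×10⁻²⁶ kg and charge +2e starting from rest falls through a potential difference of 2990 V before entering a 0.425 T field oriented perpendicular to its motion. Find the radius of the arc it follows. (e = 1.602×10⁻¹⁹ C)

Acceleration: |q|V = ½mv² ⇒ v = √(2|q|V/m) = √(2·3.204×10⁻¹⁹·2990/9.14×10⁻²⁶) ≈ 1.448×10⁵ m/s.
In the field: r = mv/(|q|B) = (9.14×10⁻²⁶)(1.448×10⁵)/((3.204×10⁻¹⁹)(0.425)) ≈ 0.0972 m.

r ≈ 0.0972 m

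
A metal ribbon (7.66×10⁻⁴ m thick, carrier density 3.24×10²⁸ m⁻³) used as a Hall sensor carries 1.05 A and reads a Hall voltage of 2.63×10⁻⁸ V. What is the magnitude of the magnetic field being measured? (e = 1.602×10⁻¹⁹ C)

B ≈ 0.0996 T

From V_H = IB/(n e t), B = V_H n e t / I.
B = (2.63×10⁻⁸)(3.24×10²⁸)(1.602×10⁻¹⁹)(7.66×10⁻⁴)/1.05 ≈ 0.0996 T.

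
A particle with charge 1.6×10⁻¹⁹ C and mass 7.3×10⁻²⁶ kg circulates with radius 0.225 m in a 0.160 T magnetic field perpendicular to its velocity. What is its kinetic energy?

KE ≈ 1420 eV

v = |q|Br/m, then KE = ½mv² = (qBr)²/(2m).
v = (1.6×10⁻¹⁹)(0.160)(0.225)/7.3×10⁻²⁶ ≈ 7.890×10⁴ m/s.
KE = ½(7.3×10⁻²⁶)(7.890×10⁴)² ≈ 2.27×10⁻¹⁶ J = 1420 eV.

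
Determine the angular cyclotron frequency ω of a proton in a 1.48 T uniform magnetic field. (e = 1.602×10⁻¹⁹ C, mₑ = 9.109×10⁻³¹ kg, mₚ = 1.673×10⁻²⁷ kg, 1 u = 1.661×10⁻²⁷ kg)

ω ≈ 1.42×10⁸ rad/s

ω = |q|B/m.
ω = (1.602×10⁻¹⁹)(1.48)/1.673×10⁻²⁷ ≈ 1.42×10⁸ rad/s.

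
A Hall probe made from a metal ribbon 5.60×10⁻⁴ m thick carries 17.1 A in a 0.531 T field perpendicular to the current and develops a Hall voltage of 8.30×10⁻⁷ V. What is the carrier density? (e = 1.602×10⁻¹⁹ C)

n ≈ 1.22×10²⁹ m⁻³

From V_H = IB/(n e t), n = IB/(V_H e t).
n = (17.1)(0.531)/((8.30×10⁻⁷)(1.602×10⁻¹⁹)(5.60×10⁻⁴)) ≈ 1.22×10²⁹ m⁻³.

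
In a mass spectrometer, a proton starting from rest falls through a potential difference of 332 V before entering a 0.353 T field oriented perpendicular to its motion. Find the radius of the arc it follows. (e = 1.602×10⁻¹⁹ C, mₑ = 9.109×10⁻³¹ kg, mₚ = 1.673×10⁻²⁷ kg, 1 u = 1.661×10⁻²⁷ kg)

r ≈ 7.46×10⁻³ m

Acceleration: |q|V = ½mv² ⇒ v = √(2|q|V/m) = √(2·1.602×10⁻¹⁹·332/1.673×10⁻²⁷) ≈ 2.522×10⁵ m/s.
In the field: r = mv/(|q|B) = (1.673×10⁻²⁷)(2.522×10⁵)/((1.602×10⁻¹⁹)(0.353)) ≈ 7.46×10⁻³ m.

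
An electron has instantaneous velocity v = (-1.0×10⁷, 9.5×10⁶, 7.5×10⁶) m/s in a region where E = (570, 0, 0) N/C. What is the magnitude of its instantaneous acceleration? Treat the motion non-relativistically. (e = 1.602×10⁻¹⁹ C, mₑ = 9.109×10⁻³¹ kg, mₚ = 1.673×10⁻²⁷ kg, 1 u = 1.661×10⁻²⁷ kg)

Only an electric field acts, so F = qE = (−1.602×10⁻¹⁹ C)·(570, 0, 0) = (-9.13×10⁻¹⁷, 0, 0) N.
|a| = |F|/m = 9.131×10⁻¹⁷/9.109×10⁻³¹ ≈ 1.00×10¹⁴ m/s².

|a| ≈ 1.00×10¹⁴ m/s²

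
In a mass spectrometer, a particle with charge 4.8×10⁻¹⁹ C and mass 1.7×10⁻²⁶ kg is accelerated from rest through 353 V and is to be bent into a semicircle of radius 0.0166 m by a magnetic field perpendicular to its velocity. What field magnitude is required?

v = √(2|q|V/m) = √(2·4.8×10⁻¹⁹·353/1.7×10⁻²⁶) ≈ 1.412×10⁵ m/s.
B = mv/(|q|r) = (1.7×10⁻²⁶)(1.412×10⁵)/((4.8×10⁻¹⁹)(0.0166)) ≈ 0.301 T.

B ≈ 0.301 T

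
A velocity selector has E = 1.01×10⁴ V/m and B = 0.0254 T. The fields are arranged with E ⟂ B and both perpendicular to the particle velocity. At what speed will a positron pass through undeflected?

Straight-line motion ⇒ electric and magnetic forces cancel, so E = vB.
v = E/B = 1.01×10⁴/0.0254 = 3.98×10⁵ m/s.

v = 3.98×10⁵ m/s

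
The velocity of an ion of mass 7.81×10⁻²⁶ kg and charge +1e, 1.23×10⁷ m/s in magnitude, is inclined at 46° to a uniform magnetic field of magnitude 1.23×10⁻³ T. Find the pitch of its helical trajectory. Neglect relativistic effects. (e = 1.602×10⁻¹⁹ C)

p ≈ 2.13×10⁴ m

v∥ = v cosθ = 1.23×10⁷·cos46° ≈ 8.544×10⁶ m/s.
T = 2πm/(|q|B) = 2π(7.81×10⁻²⁶)/((1.602×10⁻¹⁹)(1.23×10⁻³)) ≈ 2.490×10⁻³ s.
pitch = v∥ T = (8.544×10⁶)(2.490×10⁻³) ≈ 2.13×10⁴ m.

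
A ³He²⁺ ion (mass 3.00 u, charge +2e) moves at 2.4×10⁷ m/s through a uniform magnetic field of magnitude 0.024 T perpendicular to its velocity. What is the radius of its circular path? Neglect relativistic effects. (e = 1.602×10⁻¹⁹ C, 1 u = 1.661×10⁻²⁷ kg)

r ≈ 16 m

The magnetic force provides the centripetal force: |q|vB = mv²/r.
r = mv/(|q|B) = (4.983×10⁻²⁷)(2.4×10⁷)/((3.204×10⁻¹⁹)(0.024)) ≈ 16 m.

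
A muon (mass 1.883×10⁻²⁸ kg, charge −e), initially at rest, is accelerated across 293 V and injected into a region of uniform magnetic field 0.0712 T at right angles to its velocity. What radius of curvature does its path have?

Acceleration: |q|V = ½mv² ⇒ v = √(2|q|V/m) = √(2·1.602×10⁻¹⁹·293/1.883×10⁻²⁸) ≈ 7.061×10⁵ m/s.
In the field: r = mv/(|q|B) = (1.883×10⁻²⁸)(7.061×10⁵)/((1.602×10⁻¹⁹)(0.0712)) ≈ 0.0117 m.

r ≈ 0.0117 m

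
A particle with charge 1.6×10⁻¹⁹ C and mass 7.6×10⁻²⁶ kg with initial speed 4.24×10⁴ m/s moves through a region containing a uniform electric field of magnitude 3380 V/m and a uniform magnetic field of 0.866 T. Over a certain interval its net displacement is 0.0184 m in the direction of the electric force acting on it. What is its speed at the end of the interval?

v_f ≈ 4.54×10⁴ m/s

B does no work; ΔKE = |q|E d.
½mv_f² = ½mv₀² + |q|Ed = ½(7.6×10⁻²⁶)(4.24×10⁴)² + (1.6×10⁻¹⁹)(3380)(0.0184) ≈ 6.831×10⁻¹⁷ J + 9.951×10⁻¹⁸ J ≈ 7.827×10⁻¹⁷ J.
v_f = √(2·7.827×10⁻¹⁷/7.6×10⁻²⁶) ≈ 4.54×10⁴ m/s.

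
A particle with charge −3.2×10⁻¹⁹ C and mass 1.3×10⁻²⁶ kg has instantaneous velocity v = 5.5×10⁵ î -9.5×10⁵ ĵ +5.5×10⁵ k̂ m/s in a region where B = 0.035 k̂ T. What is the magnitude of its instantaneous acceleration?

v×B = (-3.32×10⁴, -1.93×10⁴, 0) N/C.
F = q v×B = (−3.2×10⁻¹⁹ C)·(-3.32×10⁴, -1.93×10⁴, 0) = (1.06×10⁻¹⁴, 6.16×10⁻¹⁵, 0) N.
|a| = |F|/m = 1.229×10⁻¹⁴/1.3×10⁻²⁶ ≈ 9.46×10¹¹ m/s².

|a| ≈ 9.46×10¹¹ m/s²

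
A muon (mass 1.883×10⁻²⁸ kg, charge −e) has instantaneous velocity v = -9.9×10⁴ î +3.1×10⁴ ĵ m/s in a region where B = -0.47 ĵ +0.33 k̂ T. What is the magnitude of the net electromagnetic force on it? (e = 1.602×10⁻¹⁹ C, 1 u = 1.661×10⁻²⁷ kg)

|F| ≈ 9.25×10⁻¹⁵ N

v×B = (1.02×10⁴, 3.27×10⁴, 4.65×10⁴) N/C.
F = q v×B = (−1.602×10⁻¹⁹ C)·(1.02×10⁴, 3.27×10⁴, 4.65×10⁴) = (-1.64×10⁻¹⁵, -5.23×10⁻¹⁵, -7.45×10⁻¹⁵) N.
|F| = 9.25×10⁻¹⁵ N.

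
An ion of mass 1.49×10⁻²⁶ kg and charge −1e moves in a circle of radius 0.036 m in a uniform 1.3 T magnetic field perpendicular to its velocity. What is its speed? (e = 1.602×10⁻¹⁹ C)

v ≈ 5.0×10⁵ m/s

From |q|vB = mv²/r, v = |q|Br/m.
v = (1.602×10⁻¹⁹)(1.3)(0.036)/1.49×10⁻²⁶ ≈ 5.0×10⁵ m/s.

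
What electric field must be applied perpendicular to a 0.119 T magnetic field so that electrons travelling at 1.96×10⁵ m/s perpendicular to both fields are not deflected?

For straight-line motion qE = qvB, so E = vB.
E = 1.96×10⁵ × 0.119 = 2.33×10⁴ V/m.

E = 2.33×10⁴ V/m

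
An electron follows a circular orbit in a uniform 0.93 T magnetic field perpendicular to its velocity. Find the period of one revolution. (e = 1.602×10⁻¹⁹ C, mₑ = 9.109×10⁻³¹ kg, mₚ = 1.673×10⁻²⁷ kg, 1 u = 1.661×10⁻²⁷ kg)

T ≈ 3.8×10⁻¹¹ s

The cyclotron period depends only on m, q, B: T = 2πm/(|q|B).
T = 2π(9.109×10⁻³¹)/((1.602×10⁻¹⁹)(0.93)) ≈ 3.8×10⁻¹¹ s.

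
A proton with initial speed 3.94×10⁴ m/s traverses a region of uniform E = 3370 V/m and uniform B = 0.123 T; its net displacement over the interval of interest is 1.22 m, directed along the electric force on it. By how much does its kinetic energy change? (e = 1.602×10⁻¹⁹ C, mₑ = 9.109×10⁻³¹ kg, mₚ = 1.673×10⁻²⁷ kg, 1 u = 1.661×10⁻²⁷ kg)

The magnetic force is always ⟂ v and does no work; only the electric force changes KE.
ΔKE = F_E · d = |q|E d = (1.602×10⁻¹⁹)(3370)(1.22) ≈ 6.59×10⁻¹⁶ J.

ΔKE ≈ 6.59×10⁻¹⁶ J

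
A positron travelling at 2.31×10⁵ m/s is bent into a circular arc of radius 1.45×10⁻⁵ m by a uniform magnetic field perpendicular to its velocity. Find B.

From |q|vB = mv²/r, B = mv/(|q|r).
B = (9.109×10⁻³¹)(2.31×10⁵)/((1.602×10⁻¹⁹)(1.45×10⁻⁵)) ≈ 0.0906 T.

B ≈ 0.0906 T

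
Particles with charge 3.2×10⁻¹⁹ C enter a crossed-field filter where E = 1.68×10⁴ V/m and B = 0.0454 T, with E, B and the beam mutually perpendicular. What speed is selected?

v = 3.70×10⁵ m/s

For undeflected motion the electric and magnetic forces balance: qE = qvB.
v = E/B = 1.68×10⁴/0.0454 = 3.70×10⁵ m/s.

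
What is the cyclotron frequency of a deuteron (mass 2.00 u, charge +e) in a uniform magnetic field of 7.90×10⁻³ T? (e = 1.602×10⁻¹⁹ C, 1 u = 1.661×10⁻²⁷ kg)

f = |q|B/(2πm).
f = (1.602×10⁻¹⁹)(7.90×10⁻³)/(2π·3.322×10⁻²⁷) ≈ 6.06×10⁴ Hz.

f ≈ 6.06×10⁴ Hz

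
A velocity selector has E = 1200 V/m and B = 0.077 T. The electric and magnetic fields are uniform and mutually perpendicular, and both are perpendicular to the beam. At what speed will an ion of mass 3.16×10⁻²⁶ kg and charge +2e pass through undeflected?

For undeflected motion the electric and magnetic forces balance: qE = qvB.
v = E/B = 1200/0.077 = 1.6×10⁴ m/s.
The result is independent of the particle's charge and mass.

v = 1.6×10⁴ m/s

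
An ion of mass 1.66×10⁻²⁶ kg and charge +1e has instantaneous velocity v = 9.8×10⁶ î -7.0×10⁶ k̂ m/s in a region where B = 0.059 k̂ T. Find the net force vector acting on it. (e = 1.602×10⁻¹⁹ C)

F ≈ (0, -9.26×10⁻¹⁴, 0) N

v×B = (0, -5.78×10⁵, 0) N/C.
F = q v×B = (1.602×10⁻¹⁹ C)·(0, -5.78×10⁵, 0) = (0, -9.26×10⁻¹⁴, 0) N.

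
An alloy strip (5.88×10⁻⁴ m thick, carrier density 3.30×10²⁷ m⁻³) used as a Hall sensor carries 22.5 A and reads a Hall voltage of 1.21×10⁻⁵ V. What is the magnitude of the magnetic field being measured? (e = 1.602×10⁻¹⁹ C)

B ≈ 0.167 T

From V_H = IB/(n e t), B = V_H n e t / I.
B = (1.21×10⁻⁵)(3.30×10²⁷)(1.602×10⁻¹⁹)(5.88×10⁻⁴)/22.5 ≈ 0.167 T.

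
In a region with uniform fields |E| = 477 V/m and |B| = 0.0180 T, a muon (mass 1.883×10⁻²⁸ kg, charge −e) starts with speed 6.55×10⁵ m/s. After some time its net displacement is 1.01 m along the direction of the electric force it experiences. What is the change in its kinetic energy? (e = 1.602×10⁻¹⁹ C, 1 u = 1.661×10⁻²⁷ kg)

The magnetic force is always ⟂ v and does no work; only the electric force changes KE.
ΔKE = F_E · d = |q|E d = (1.602×10⁻¹⁹)(477)(1.01) ≈ 7.72×10⁻¹⁷ J.

ΔKE ≈ 7.72×10⁻¹⁷ J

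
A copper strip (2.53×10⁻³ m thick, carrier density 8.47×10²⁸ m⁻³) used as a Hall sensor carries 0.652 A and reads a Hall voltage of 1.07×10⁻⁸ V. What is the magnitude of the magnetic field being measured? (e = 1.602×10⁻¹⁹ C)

B ≈ 0.563 T

From V_H = IB/(n e t), B = V_H n e t / I.
B = (1.07×10⁻⁸)(8.47×10²⁸)(1.602×10⁻¹⁹)(2.53×10⁻³)/0.652 ≈ 0.563 T.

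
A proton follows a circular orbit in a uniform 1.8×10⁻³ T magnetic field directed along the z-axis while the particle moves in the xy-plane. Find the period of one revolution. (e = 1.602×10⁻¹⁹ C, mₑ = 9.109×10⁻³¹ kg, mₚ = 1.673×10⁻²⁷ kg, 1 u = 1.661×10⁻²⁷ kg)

The cyclotron period depends only on m, q, B: T = 2πm/(|q|B).
T = 2π(1.673×10⁻²⁷)/((1.602×10⁻¹⁹)(1.8×10⁻³)) ≈ 3.6×10⁻⁵ s.

T ≈ 3.6×10⁻⁵ s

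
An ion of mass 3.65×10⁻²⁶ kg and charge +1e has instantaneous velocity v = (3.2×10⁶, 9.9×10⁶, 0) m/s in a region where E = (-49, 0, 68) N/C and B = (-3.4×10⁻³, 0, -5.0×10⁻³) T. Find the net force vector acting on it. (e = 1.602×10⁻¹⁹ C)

v×B = (-4.95×10⁴, 1.60×10⁴, 3.37×10⁴) N/C.
E + v×B = (-4.95×10⁴, 1.60×10⁴, 3.37×10⁴) N/C.
F = q(E + v×B) = (1.602×10⁻¹⁹ C)·(-4.95×10⁴, 1.60×10⁴, 3.37×10⁴) = (-7.94×10⁻¹⁵, 2.56×10⁻¹⁵, 5.40×10⁻¹⁵) N.

F ≈ (-7.94×10⁻¹⁵, 2.56×10⁻¹⁵, 5.40×10⁻¹⁵) N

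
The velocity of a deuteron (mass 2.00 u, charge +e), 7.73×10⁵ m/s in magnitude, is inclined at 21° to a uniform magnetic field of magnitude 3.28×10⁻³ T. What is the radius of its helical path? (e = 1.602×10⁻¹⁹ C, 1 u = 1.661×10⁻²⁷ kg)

r ≈ 1.75 m

v⊥ = v sinθ = 7.73×10⁵·sin21° ≈ 2.770×10⁵ m/s.
r = m v⊥/(|q|B) = (3.322×10⁻²⁷)(2.770×10⁵)/((1.602×10⁻¹⁹)(3.28×10⁻³)) ≈ 1.75 m.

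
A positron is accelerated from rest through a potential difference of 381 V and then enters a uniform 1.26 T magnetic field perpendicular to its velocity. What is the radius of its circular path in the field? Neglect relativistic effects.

r ≈ 5.22×10⁻⁵ m

Acceleration: |q|V = ½mv² ⇒ v = √(2|q|V/m) = √(2·1.602×10⁻¹⁹·381/9.109×10⁻³¹) ≈ 1.158×10⁷ m/s.
In the field: r = mv/(|q|B) = (9.109×10⁻³¹)(1.158×10⁷)/((1.602×10⁻¹⁹)(1.26)) ≈ 5.22×10⁻⁵ m.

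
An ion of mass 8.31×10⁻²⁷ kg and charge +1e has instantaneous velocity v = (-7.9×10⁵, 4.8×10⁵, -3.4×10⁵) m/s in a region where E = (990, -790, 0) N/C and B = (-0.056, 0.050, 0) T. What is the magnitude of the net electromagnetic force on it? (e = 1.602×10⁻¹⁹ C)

|F| ≈ 4.58×10⁻¹⁵ N

v×B = (1.70×10⁴, 1.90×10⁴, -1.26×10⁴) N/C.
E + v×B = (1.80×10⁴, 1.82×10⁴, -1.26×10⁴) N/C.
F = q(E + v×B) = (1.602×10⁻¹⁹ C)·(1.80×10⁴, 1.82×10⁴, -1.26×10⁴) = (2.88×10⁻¹⁵, 2.92×10⁻¹⁵, -2.02×10⁻¹⁵) N.
|F| = 4.58×10⁻¹⁵ N.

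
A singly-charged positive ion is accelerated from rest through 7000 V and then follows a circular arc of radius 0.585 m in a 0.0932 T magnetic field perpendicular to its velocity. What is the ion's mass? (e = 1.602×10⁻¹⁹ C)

Combine |q|V = ½mv² and r = mv/(|q|B): eliminate v to get m = qB²r²/(2V).
m = (1.602×10⁻¹⁹)(0.0932)²(0.585)²/(2·7000) ≈ 3.40×10⁻²⁶ kg.

m ≈ 3.40×10⁻²⁶ kg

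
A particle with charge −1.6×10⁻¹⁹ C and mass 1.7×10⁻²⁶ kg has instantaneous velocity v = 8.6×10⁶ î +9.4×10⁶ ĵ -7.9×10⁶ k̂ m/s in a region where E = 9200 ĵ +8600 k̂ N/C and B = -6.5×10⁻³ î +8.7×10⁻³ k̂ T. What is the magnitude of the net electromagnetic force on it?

|F| ≈ 1.73×10⁻¹⁴ N

v×B = (8.18×10⁴, -2.35×10⁴, 6.11×10⁴) N/C.
E + v×B = (8.18×10⁴, -1.43×10⁴, 6.97×10⁴) N/C.
F = q(E + v×B) = (−1.6×10⁻¹⁹ C)·(8.18×10⁴, -1.43×10⁴, 6.97×10⁴) = (-1.31×10⁻¹⁴, 2.28×10⁻¹⁵, -1.12×10⁻¹⁴) N.
|F| = 1.73×10⁻¹⁴ N.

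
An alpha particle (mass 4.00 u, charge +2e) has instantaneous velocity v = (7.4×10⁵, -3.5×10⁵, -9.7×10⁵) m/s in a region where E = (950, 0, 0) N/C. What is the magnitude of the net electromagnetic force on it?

|F| ≈ 3.04×10⁻¹⁶ N

Only an electric field acts, so F = qE = (3.204×10⁻¹⁹ C)·(950, 0, 0) = (3.04×10⁻¹⁶, 0, 0) N.
|F| = 3.04×10⁻¹⁶ N.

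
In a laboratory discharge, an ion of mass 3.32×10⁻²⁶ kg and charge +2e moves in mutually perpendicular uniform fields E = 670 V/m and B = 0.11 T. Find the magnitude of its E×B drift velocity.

v_d ≈ 6100 m/s

The steady drift has the magnetic force balancing the electric force, so v_d = E/B.
v_d = 670/0.11 = 6100 m/s.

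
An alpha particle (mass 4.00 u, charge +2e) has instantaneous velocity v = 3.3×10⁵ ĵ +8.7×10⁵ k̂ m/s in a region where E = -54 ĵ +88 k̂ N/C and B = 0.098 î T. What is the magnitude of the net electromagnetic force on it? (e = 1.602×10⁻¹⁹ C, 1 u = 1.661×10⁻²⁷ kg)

v×B = (0, 8.53×10⁴, -3.23×10⁴) N/C.
E + v×B = (0, 8.52×10⁴, -3.23×10⁴) N/C.
F = q(E + v×B) = (3.204×10⁻¹⁹ C)·(0, 8.52×10⁴, -3.23×10⁴) = (0, 2.73×10⁻¹⁴, -1.03×10⁻¹⁴) N.
|F| = 2.92×10⁻¹⁴ N.

|F| ≈ 2.92×10⁻¹⁴ N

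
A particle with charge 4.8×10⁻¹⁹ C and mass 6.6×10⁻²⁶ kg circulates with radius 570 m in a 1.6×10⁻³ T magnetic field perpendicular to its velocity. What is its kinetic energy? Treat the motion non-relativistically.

KE ≈ 9.1×10⁶ eV

v = |q|Br/m, then KE = ½mv² = (qBr)²/(2m).
v = (4.8×10⁻¹⁹)(1.6×10⁻³)(570)/6.6×10⁻²⁶ ≈ 6.633×10⁶ m/s.
KE = ½(6.6×10⁻²⁶)(6.633×10⁶)² ≈ 1.5×10⁻¹² J = 9.1×10⁶ eV.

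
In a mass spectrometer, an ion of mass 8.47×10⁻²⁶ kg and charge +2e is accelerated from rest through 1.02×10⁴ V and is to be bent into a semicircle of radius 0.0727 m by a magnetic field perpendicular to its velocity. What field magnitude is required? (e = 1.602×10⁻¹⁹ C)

B ≈ 1.01 T

v = √(2|q|V/m) = √(2·3.204×10⁻¹⁹·1.02×10⁴/8.47×10⁻²⁶) ≈ 2.778×10⁵ m/s.
B = mv/(|q|r) = (8.47×10⁻²⁶)(2.778×10⁵)/((3.204×10⁻¹⁹)(0.0727)) ≈ 1.01 T.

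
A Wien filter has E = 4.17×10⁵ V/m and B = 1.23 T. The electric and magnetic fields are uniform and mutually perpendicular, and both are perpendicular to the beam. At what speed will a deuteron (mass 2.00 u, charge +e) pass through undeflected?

v = 3.39×10⁵ m/s

Straight-line motion ⇒ electric and magnetic forces cancel, so E = vB.
v = E/B = 4.17×10⁵/1.23 = 3.39×10⁵ m/s.
The result is independent of the particle's charge and mass.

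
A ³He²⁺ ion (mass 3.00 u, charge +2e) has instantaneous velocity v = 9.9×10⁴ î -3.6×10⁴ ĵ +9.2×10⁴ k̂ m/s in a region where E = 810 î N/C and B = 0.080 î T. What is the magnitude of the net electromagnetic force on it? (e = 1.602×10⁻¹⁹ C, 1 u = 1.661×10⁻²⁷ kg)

|F| ≈ 2.55×10⁻¹⁵ N

v×B = (0, 7360, 2880) N/C.
E + v×B = (810, 7360, 2880) N/C.
F = q(E + v×B) = (3.204×10⁻¹⁹ C)·(810, 7360, 2880) = (2.60×10⁻¹⁶, 2.36×10⁻¹⁵, 9.23×10⁻¹⁶) N.
|F| = 2.55×10⁻¹⁵ N.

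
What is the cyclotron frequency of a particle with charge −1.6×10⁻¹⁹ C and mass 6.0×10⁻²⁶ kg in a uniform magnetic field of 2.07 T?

f ≈ 8.79×10⁵ Hz

f = |q|B/(2πm).
f = (1.6×10⁻¹⁹)(2.07)/(2π·6.0×10⁻²⁶) ≈ 8.79×10⁵ Hz.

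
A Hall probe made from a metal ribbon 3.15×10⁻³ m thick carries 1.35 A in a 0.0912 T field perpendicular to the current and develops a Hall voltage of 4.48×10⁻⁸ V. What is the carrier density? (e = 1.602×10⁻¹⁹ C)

From V_H = IB/(n e t), n = IB/(V_H e t).
n = (1.35)(0.0912)/((4.48×10⁻⁸)(1.602×10⁻¹⁹)(3.15×10⁻³)) ≈ 5.45×10²⁷ m⁻³.

n ≈ 5.45×10²⁷ m⁻³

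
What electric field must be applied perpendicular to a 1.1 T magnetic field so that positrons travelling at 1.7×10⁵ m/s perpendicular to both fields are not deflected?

For straight-line motion qE = qvB, so E = vB.
E = 1.7×10⁵ × 1.1 = 1.9×10⁵ V/m.

E = 1.9×10⁵ V/m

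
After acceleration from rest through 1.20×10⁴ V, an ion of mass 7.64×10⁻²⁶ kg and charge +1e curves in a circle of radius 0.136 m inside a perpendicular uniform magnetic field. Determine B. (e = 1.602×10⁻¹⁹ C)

B ≈ 0.787 T

v = √(2|q|V/m) = √(2·1.602×10⁻¹⁹·1.20×10⁴/7.64×10⁻²⁶) ≈ 2.243×10⁵ m/s.
B = mv/(|q|r) = (7.64×10⁻²⁶)(2.243×10⁵)/((1.602×10⁻¹⁹)(0.136)) ≈ 0.787 T.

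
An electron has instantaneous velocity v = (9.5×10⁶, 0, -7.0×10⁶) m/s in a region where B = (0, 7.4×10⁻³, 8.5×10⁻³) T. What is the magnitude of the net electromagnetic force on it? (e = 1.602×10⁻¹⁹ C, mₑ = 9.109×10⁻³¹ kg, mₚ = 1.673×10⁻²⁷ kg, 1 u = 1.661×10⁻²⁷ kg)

|F| ≈ 1.91×10⁻¹⁴ N

v×B = (5.18×10⁴, -8.08×10⁴, 7.03×10⁴) N/C.
F = q v×B = (−1.602×10⁻¹⁹ C)·(5.18×10⁴, -8.08×10⁴, 7.03×10⁴) = (-8.30×10⁻¹⁵, 1.29×10⁻¹⁴, -1.13×10⁻¹⁴) N.
|F| = 1.91×10⁻¹⁴ N.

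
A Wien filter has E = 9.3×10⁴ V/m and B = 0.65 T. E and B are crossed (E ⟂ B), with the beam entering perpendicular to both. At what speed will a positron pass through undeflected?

For undeflected motion the electric and magnetic forces balance: qE = qvB.
v = E/B = 9.3×10⁴/0.65 = 1.4×10⁵ m/s.

v = 1.4×10⁵ m/s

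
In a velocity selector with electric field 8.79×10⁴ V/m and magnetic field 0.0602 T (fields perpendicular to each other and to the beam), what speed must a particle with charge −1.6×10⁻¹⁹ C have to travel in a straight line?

v = 1.46×10⁶ m/s

Zero net Lorentz force requires |qE| = |q v×B|, i.e. E = vB.
v = E/B = 8.79×10⁴/0.0602 = 1.46×10⁶ m/s.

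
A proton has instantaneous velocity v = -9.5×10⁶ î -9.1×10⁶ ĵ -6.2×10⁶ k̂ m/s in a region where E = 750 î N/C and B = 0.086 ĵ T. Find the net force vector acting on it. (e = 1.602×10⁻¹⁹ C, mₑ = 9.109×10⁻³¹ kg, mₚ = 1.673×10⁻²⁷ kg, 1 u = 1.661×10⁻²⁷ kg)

F ≈ (8.55×10⁻¹⁴, 0, -1.31×10⁻¹³) N

v×B = (5.33×10⁵, 0, -8.17×10⁵) N/C.
E + v×B = (5.34×10⁵, 0, -8.17×10⁵) N/C.
F = q(E + v×B) = (1.602×10⁻¹⁹ C)·(5.34×10⁵, 0, -8.17×10⁵) = (8.55×10⁻¹⁴, 0, -1.31×10⁻¹³) N.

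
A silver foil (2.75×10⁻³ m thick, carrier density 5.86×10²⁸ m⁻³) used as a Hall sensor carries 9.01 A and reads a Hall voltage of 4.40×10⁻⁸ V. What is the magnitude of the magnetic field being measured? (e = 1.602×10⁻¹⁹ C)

B ≈ 0.126 T

From V_H = IB/(n e t), B = V_H n e t / I.
B = (4.40×10⁻⁸)(5.86×10²⁸)(1.602×10⁻¹⁹)(2.75×10⁻³)/9.01 ≈ 0.126 T.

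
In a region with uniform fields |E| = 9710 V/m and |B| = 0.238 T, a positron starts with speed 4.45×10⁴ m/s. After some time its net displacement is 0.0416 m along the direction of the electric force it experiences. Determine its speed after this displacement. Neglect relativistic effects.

v_f ≈ 1.19×10⁷ m/s

B does no work; ΔKE = |q|E d.
½mv_f² = ½mv₀² + |q|Ed = ½(9.109×10⁻³¹)(4.45×10⁴)² + (1.602×10⁻¹⁹)(9710)(0.0416) ≈ 9.019×10⁻²² J + 6.471×10⁻¹⁷ J ≈ 6.471×10⁻¹⁷ J.
v_f = √(2·6.471×10⁻¹⁷/9.109×10⁻³¹) ≈ 1.19×10⁷ m/s.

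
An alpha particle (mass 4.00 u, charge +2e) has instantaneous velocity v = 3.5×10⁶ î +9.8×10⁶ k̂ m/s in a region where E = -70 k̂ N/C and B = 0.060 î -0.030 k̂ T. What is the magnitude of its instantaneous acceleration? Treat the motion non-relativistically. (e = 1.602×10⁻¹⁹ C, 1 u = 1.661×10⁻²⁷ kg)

v×B = (0, 6.93×10⁵, 0) N/C.
E + v×B = (0, 6.93×10⁵, -70.0) N/C.
F = q(E + v×B) = (3.204×10⁻¹⁹ C)·(0, 6.93×10⁵, -70.0) = (0, 2.22×10⁻¹³, -2.24×10⁻¹⁷) N.
|a| = |F|/m = 2.220×10⁻¹³/6.644×10⁻²⁷ ≈ 3.34×10¹³ m/s².

|a| ≈ 3.34×10¹³ m/s²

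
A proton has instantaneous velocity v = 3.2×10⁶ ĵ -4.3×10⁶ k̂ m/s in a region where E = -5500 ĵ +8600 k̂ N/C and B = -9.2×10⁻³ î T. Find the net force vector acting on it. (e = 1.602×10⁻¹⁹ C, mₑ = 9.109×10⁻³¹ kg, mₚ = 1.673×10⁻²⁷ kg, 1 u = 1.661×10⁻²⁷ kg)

F ≈ (0, 5.46×10⁻¹⁵, 6.09×10⁻¹⁵) N

v×B = (0, 3.96×10⁴, 2.94×10⁴) N/C.
E + v×B = (0, 3.41×10⁴, 3.80×10⁴) N/C.
F = q(E + v×B) = (1.602×10⁻¹⁹ C)·(0, 3.41×10⁴, 3.80×10⁴) = (0, 5.46×10⁻¹⁵, 6.09×10⁻¹⁵) N.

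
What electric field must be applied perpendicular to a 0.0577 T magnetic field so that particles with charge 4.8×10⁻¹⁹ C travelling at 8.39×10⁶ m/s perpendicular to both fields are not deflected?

For straight-line motion qE = qvB, so E = vB.
E = 8.39×10⁶ × 0.0577 = 4.84×10⁵ V/m.

E = 4.84×10⁵ V/m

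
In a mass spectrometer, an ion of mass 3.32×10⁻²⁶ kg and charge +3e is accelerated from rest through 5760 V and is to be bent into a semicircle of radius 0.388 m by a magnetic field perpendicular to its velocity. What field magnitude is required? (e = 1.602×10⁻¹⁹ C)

v = √(2|q|V/m) = √(2·4.806×10⁻¹⁹·5760/3.32×10⁻²⁶) ≈ 4.084×10⁵ m/s.
B = mv/(|q|r) = (3.32×10⁻²⁶)(4.084×10⁵)/((4.806×10⁻¹⁹)(0.388)) ≈ 0.0727 T.

B ≈ 0.0727 T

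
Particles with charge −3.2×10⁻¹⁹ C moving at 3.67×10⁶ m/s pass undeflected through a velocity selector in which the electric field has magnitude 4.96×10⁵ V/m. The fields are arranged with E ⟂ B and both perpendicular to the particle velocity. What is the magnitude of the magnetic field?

B = 0.135 T

Balance of forces in the selector: qE = qvB ⇒ B = E/v.
B = 4.96×10⁵/3.67×10⁶ = 0.135 T.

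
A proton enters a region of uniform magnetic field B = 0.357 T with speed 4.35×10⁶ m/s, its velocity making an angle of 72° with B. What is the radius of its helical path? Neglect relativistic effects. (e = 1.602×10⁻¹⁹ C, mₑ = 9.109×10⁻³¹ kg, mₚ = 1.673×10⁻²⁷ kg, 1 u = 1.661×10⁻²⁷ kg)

v⊥ = v sinθ = 4.35×10⁶·sin72° ≈ 4.137×10⁶ m/s.
r = m v⊥/(|q|B) = (1.673×10⁻²⁷)(4.137×10⁶)/((1.602×10⁻¹⁹)(0.357)) ≈ 0.121 m.

r ≈ 0.121 m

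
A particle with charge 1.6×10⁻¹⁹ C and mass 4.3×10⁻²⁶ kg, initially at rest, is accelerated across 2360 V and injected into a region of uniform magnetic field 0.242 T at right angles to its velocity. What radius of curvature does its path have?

Acceleration: |q|V = ½mv² ⇒ v = √(2|q|V/m) = √(2·1.6×10⁻¹⁹·2360/4.3×10⁻²⁶) ≈ 1.325×10⁵ m/s.
In the field: r = mv/(|q|B) = (4.3×10⁻²⁶)(1.325×10⁵)/((1.6×10⁻¹⁹)(0.242)) ≈ 0.147 m.

r ≈ 0.147 m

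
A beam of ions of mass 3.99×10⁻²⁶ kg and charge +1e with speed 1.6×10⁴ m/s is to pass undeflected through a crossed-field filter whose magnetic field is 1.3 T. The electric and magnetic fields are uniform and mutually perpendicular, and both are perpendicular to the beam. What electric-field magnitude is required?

For straight-line motion qE = qvB, so E = vB.
E = 1.6×10⁴ × 1.3 = 2.1×10⁴ V/m.

E = 2.1×10⁴ V/m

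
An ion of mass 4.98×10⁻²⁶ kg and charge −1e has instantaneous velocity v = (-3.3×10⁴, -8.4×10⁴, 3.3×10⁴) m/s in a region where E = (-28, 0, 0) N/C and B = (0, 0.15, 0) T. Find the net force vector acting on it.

v×B = (-4950, 0, -4950) N/C.
E + v×B = (-4980, 0, -4950) N/C.
F = q(E + v×B) = (−1.602×10⁻¹⁹ C)·(-4980, 0, -4950) = (7.97×10⁻¹⁶, 0, 7.93×10⁻¹⁶) N.

F ≈ (7.97×10⁻¹⁶, 0, 7.93×10⁻¹⁶) N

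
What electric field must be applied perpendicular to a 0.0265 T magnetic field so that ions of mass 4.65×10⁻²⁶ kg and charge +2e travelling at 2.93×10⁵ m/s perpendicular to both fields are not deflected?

For straight-line motion qE = qvB, so E = vB.
E = 2.93×10⁵ × 0.0265 = 7760 V/m.

E = 7760 V/m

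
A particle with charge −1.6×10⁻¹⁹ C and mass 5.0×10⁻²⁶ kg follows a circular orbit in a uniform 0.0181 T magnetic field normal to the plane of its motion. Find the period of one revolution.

T ≈ 1.08×10⁻⁴ s

The cyclotron period depends only on m, q, B: T = 2πm/(|q|B).
T = 2π(5.0×10⁻²⁶)/((1.6×10⁻¹⁹)(0.0181)) ≈ 1.08×10⁻⁴ s.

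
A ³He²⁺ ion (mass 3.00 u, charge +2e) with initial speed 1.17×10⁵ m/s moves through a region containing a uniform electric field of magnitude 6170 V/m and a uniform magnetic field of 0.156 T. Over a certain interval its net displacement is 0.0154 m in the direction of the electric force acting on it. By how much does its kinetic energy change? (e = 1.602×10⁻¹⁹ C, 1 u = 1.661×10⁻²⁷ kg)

The magnetic force is always ⟂ v and does no work; only the electric force changes KE.
ΔKE = F_E · d = |q|E d = (3.204×10⁻¹⁹)(6170)(0.0154) ≈ 3.04×10⁻¹⁷ J.

ΔKE ≈ 3.04×10⁻¹⁷ J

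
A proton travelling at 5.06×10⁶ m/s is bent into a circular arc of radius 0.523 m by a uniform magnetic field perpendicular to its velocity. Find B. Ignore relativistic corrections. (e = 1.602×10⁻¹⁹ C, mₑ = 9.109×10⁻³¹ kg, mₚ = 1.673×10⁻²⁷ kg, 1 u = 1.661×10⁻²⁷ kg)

From |q|vB = mv²/r, B = mv/(|q|r).
B = (1.673×10⁻²⁷)(5.06×10⁶)/((1.602×10⁻¹⁹)(0.523)) ≈ 0.101 T.

B ≈ 0.101 T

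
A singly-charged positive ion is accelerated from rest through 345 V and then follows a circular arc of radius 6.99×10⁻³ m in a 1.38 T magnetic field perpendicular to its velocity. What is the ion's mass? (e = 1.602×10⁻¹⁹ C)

m ≈ 2.16×10⁻²⁶ kg

Combine |q|V = ½mv² and r = mv/(|q|B): eliminate v to get m = qB²r²/(2V).
m = (1.602×10⁻¹⁹)(1.38)²(6.99×10⁻³)²/(2·345) ≈ 2.16×10⁻²⁶ kg.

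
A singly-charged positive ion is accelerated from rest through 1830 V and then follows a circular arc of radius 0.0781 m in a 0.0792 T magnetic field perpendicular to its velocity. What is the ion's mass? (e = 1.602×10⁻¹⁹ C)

m ≈ 1.67×10⁻²⁷ kg

Combine |q|V = ½mv² and r = mv/(|q|B): eliminate v to get m = qB²r²/(2V).
m = (1.602×10⁻¹⁹)(0.0792)²(0.0781)²/(2·1830) ≈ 1.67×10⁻²⁷ kg.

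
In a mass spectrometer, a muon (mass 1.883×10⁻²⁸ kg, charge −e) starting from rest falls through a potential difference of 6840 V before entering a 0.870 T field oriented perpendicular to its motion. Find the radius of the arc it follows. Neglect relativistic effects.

r ≈ 4.61×10⁻³ m

Acceleration: |q|V = ½mv² ⇒ v = √(2|q|V/m) = √(2·1.602×10⁻¹⁹·6840/1.883×10⁻²⁸) ≈ 3.412×10⁶ m/s.
In the field: r = mv/(|q|B) = (1.883×10⁻²⁸)(3.412×10⁶)/((1.602×10⁻¹⁹)(0.870)) ≈ 4.61×10⁻³ m.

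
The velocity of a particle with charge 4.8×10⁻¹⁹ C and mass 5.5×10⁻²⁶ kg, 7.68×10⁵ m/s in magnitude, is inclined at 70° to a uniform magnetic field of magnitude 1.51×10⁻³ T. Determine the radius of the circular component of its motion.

v⊥ = v sinθ = 7.68×10⁵·sin70° ≈ 7.217×10⁵ m/s.
r = m v⊥/(|q|B) = (5.5×10⁻²⁶)(7.217×10⁵)/((4.8×10⁻¹⁹)(1.51×10⁻³)) ≈ 54.8 m.

r ≈ 54.8 m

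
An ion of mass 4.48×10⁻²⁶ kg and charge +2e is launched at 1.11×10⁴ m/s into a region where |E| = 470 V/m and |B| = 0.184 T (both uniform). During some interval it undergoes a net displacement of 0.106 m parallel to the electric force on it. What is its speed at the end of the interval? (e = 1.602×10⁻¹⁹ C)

v_f ≈ 2.89×10⁴ m/s

B does no work; ΔKE = |q|E d.
½mv_f² = ½mv₀² + |q|Ed = ½(4.48×10⁻²⁶)(1.11×10⁴)² + (3.204×10⁻¹⁹)(470)(0.106) ≈ 2.760×10⁻¹⁸ J + 1.596×10⁻¹⁷ J ≈ 1.872×10⁻¹⁷ J.
v_f = √(2·1.872×10⁻¹⁷/4.48×10⁻²⁶) ≈ 2.89×10⁴ m/s.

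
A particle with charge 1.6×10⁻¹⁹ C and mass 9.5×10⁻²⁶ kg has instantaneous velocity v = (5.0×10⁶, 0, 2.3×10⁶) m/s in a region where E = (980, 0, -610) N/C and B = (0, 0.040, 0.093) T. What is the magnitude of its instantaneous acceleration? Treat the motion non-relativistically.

v×B = (-9.20×10⁴, -4.65×10⁵, 2.00×10⁵) N/C.
E + v×B = (-9.10×10⁴, -4.65×10⁵, 1.99×10⁵) N/C.
F = q(E + v×B) = (1.6×10⁻¹⁹ C)·(-9.10×10⁴, -4.65×10⁵, 1.99×10⁵) = (-1.46×10⁻¹⁴, -7.44×10⁻¹⁴, 3.19×10⁻¹⁴) N.
|a| = |F|/m = 8.225×10⁻¹⁴/9.5×10⁻²⁶ ≈ 8.66×10¹¹ m/s².

|a| ≈ 8.66×10¹¹ m/s²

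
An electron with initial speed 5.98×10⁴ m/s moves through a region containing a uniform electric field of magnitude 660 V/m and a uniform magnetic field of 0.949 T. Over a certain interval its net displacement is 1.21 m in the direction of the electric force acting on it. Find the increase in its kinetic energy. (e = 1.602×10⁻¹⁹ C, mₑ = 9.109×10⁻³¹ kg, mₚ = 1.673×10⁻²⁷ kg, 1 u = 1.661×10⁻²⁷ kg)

The magnetic force is always ⟂ v and does no work; only the electric force changes KE.
ΔKE = F_E · d = |q|E d = (1.602×10⁻¹⁹)(660)(1.21) ≈ 1.28×10⁻¹⁶ J.

ΔKE ≈ 1.28×10⁻¹⁶ J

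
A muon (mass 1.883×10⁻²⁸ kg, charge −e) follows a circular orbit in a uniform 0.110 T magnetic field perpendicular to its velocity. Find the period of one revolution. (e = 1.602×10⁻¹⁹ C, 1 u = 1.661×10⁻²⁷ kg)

The cyclotron period depends only on m, q, B: T = 2πm/(|q|B).
T = 2π(1.883×10⁻²⁸)/((1.602×10⁻¹⁹)(0.110)) ≈ 6.71×10⁻⁸ s.

T ≈ 6.71×10⁻⁸ s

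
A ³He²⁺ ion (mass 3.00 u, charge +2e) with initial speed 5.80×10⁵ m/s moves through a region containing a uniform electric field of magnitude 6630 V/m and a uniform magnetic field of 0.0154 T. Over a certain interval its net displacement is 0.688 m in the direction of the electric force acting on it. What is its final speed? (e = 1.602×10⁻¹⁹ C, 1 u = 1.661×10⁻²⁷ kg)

v_f ≈ 9.61×10⁵ m/s

B does no work; ΔKE = |q|E d.
½mv_f² = ½mv₀² + |q|Ed = ½(4.983×10⁻²⁷)(5.80×10⁵)² + (3.204×10⁻¹⁹)(6630)(0.688) ≈ 8.381×10⁻¹⁶ J + 1.461×10⁻¹⁵ J ≈ 2.300×10⁻¹⁵ J.
v_f = √(2·2.300×10⁻¹⁵/4.983×10⁻²⁷) ≈ 9.61×10⁵ m/s.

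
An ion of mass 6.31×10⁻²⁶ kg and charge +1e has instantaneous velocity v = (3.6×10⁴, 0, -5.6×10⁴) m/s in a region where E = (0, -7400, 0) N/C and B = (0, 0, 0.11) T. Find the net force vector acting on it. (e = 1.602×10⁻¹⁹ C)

F ≈ (0, -1.82×10⁻¹⁵, 0) N

v×B = (0, -3960, 0) N/C.
E + v×B = (0, -1.14×10⁴, 0) N/C.
F = q(E + v×B) = (1.602×10⁻¹⁹ C)·(0, -1.14×10⁴, 0) = (0, -1.82×10⁻¹⁵, 0) N.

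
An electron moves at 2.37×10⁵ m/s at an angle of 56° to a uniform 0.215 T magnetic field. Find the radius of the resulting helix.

v⊥ = v sinθ = 2.37×10⁵·sin56° ≈ 1.965×10⁵ m/s.
r = m v⊥/(|q|B) = (9.109×10⁻³¹)(1.965×10⁵)/((1.602×10⁻¹⁹)(0.215)) ≈ 5.20×10⁻⁶ m.

r ≈ 5.20×10⁻⁶ m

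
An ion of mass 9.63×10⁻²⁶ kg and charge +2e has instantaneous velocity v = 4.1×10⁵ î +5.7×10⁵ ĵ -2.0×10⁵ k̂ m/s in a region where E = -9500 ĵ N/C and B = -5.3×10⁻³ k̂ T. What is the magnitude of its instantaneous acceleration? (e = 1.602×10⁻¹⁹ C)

|a| ≈ 2.64×10¹⁰ m/s²

v×B = (-3020, 2170, 0) N/C.
E + v×B = (-3020, -7330, 0) N/C.
F = q(E + v×B) = (3.204×10⁻¹⁹ C)·(-3020, -7330, 0) = (-9.68×10⁻¹⁶, -2.35×10⁻¹⁵, 0) N.
|a| = |F|/m = 2.539×10⁻¹⁵/9.63×10⁻²⁶ ≈ 2.64×10¹⁰ m/s².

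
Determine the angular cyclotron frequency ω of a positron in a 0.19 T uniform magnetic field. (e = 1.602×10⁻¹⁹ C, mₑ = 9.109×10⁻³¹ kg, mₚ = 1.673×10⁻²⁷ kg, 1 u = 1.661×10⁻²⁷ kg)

ω ≈ 3.3×10¹⁰ rad/s

ω = |q|B/m.
ω = (1.602×10⁻¹⁹)(0.19)/9.109×10⁻³¹ ≈ 3.3×10¹⁰ rad/s.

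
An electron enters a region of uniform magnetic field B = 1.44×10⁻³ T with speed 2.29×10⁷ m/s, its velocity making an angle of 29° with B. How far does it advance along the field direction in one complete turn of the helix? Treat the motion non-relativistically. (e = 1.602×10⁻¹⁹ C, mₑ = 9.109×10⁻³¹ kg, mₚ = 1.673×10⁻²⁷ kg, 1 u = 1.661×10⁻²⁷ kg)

v∥ = v cosθ = 2.29×10⁷·cos29° ≈ 2.003×10⁷ m/s.
T = 2πm/(|q|B) = 2π(9.109×10⁻³¹)/((1.602×10⁻¹⁹)(1.44×10⁻³)) ≈ 2.481×10⁻⁸ s.
pitch = v∥ T = (2.003×10⁷)(2.481×10⁻⁸) ≈ 0.497 m.

p ≈ 0.497 m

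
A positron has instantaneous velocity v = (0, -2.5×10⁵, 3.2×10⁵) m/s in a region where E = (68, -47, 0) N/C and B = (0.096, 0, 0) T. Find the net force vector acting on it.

F ≈ (1.09×10⁻¹⁷, 4.91×10⁻¹⁵, 3.84×10⁻¹⁵) N

v×B = (0, 3.07×10⁴, 2.40×10⁴) N/C.
E + v×B = (68.0, 3.07×10⁴, 2.40×10⁴) N/C.
F = q(E + v×B) = (1.602×10⁻¹⁹ C)·(68.0, 3.07×10⁴, 2.40×10⁴) = (1.09×10⁻¹⁷, 4.91×10⁻¹⁵, 3.84×10⁻¹⁵) N.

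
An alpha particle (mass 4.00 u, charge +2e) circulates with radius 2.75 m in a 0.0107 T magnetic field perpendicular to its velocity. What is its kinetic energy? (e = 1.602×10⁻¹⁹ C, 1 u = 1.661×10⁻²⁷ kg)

KE ≈ 6.69×10⁻¹⁵ J

v = |q|Br/m, then KE = ½mv² = (qBr)²/(2m).
v = (3.204×10⁻¹⁹)(0.0107)(2.75)/6.644×10⁻²⁷ ≈ 1.419×10⁶ m/s.
KE = ½(6.644×10⁻²⁷)(1.419×10⁶)² ≈ 6.69×10⁻¹⁵ J.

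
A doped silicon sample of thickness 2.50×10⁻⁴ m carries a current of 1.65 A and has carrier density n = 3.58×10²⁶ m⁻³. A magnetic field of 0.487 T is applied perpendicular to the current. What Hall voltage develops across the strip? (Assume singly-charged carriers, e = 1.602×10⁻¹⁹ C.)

V_H = IB/(n e t).
V_H = (1.65)(0.487)/((3.58×10²⁶)(1.602×10⁻¹⁹)(2.50×10⁻⁴)) ≈ 5.60×10⁻⁵ V.

V_H ≈ 5.60×10⁻⁵ V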